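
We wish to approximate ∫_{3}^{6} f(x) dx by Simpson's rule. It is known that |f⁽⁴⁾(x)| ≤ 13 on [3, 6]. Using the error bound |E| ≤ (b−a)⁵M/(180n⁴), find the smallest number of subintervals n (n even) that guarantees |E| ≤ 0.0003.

Need 3159/(180n⁴) ≤ 0.0003.
n⁴ ≥ 3159/(180·0.0003) = 58500 ⇒ n ≥ 15.5521, so the smallest even n is 16. (n must be even for Simpson's rule.)

16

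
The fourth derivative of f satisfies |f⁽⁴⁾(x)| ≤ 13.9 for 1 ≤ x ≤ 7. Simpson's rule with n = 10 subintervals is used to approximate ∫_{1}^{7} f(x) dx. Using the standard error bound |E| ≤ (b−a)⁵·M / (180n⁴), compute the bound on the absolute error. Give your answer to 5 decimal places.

0.06005

|E| ≤ (6)⁵·13.9 / (180·10⁴) = 108086.4/1800000 = 0.06005.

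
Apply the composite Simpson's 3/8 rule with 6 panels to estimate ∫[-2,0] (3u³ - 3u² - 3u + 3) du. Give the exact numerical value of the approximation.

h = (0 − (-2))/6 = 0.333333.
Nodes u₀,…,u₆ = -2, -1.666667, -1.333333, -1, -0.666667, -0.333333, 0.
f(u) = 3u³ - 3u² - 3u + 3: f₀=-27, f₁=-14.222222, f₂=-5.444444, f₃=0, f₄=2.777778, f₅=3.555556, f₆=3.
(3h/8)·[f₀ + 3f₁ + 3f₂ + 2f₃ + 3f₄ + 3f₅ + f₆] = 0.125·(-64) = -8.

-8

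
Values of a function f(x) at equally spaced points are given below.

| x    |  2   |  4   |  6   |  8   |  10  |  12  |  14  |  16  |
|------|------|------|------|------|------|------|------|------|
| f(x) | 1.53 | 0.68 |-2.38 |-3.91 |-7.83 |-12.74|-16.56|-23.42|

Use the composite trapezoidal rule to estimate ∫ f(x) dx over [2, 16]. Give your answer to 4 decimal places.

h = 2, n = 7.
(h/2)·[y₀ + 2y₁ + 2y₂ + 2y₃ + 2y₄ + 2y₅ + 2y₆ + y₇] = 1·(-107.37) = -107.3700.

-107.3700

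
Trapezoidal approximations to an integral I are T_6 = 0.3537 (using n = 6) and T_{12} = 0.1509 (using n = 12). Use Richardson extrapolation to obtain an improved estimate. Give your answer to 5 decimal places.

0.08330

R = (4·T_{12} − T_6) / 3 = (4·0.1509 − 0.3537)/3 = (0.2499)/3 = 0.08330.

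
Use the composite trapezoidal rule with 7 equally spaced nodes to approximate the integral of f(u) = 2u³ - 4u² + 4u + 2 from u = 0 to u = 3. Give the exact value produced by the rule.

h = (3 − 0)/6 = 0.5.
Nodes u₀,…,u₆ = 0, 0.5, 1, 1.5, 2, 2.5, 3.
f(u) = 2u³ - 4u² + 4u + 2: f₀=2, f₁=3.25, f₂=4, f₃=5.75, f₄=10, f₅=18.25, f₆=32.
(h/2)·[f₀ + 2f₁ + 2f₂ + 2f₃ + 2f₄ + 2f₅ + f₆] = 0.25·(116.5) = 29.125.

29.125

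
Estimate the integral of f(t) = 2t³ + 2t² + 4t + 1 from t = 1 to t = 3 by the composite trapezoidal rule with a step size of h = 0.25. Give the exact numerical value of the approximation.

75.625

h = (3 − 1)/8 = 0.25.
Nodes t₀,…,t₈ = 1, 1.25, 1.5, 1.75, 2, 2.25, 2.5, 2.75, 3.
f(t) = 2t³ + 2t² + 4t + 1: f₀=9, f₁=13.03125, f₂=18.25, f₃=24.84375, f₄=33, f₅=42.90625, f₆=54.75, f₇=68.71875, f₈=85.
(h/2)·[f₀ + 2f₁ + 2f₂ + 2f₃ + 2f₄ + 2f₅ + 2f₆ + 2f₇ + f₈] = 0.125·(605) = 75.625.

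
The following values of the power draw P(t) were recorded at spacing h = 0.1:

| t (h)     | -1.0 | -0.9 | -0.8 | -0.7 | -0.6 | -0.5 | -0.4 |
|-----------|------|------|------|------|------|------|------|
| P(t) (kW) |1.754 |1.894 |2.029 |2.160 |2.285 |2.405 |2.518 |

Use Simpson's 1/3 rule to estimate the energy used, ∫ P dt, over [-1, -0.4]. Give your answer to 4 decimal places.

1.2912

h = 0.1, n = 6.
(h/3)·[y₀ + 4y₁ + 2y₂ + 4y₃ + 2y₄ + 4y₅ + y₆] = 0.033333·(38.736) = 1.2912.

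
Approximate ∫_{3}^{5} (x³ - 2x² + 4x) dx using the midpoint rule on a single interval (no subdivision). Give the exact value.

M = (b−a)·f(4) = 2·(48) = 96.

96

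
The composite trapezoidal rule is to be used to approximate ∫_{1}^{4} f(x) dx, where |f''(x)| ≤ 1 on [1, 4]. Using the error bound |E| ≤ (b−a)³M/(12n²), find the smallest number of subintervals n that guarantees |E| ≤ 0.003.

28

Need 27/(12n²) ≤ 0.003.
n² ≥ 27/(12·0.003) = 750 ⇒ n ≥ 27.3861, so the smallest n is 28.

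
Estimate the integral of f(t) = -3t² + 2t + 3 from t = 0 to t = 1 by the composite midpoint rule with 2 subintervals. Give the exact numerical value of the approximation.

h = (1 − 0)/2 = 0.5.
Midpoints m₁,…,m₂ = 0.25, 0.75.
f(m₁)=3.3125, f(m₂)=2.8125.
h·[f(m₁) + f(m₂)] = 0.5·(6.125) = 3.0625.

3.0625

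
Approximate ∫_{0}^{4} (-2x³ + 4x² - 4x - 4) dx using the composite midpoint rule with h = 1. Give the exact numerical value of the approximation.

-88

h = (4 − 0)/4 = 1.
Midpoints m₁,…,m₄ = 0.5, 1.5, 2.5, 3.5.
f(m₁)=-5.25, f(m₂)=-7.75, f(m₃)=-20.25, f(m₄)=-54.75.
h·[f(m₁) + f(m₂) + f(m₃) + f(m₄)] = 1·(-88) = -88.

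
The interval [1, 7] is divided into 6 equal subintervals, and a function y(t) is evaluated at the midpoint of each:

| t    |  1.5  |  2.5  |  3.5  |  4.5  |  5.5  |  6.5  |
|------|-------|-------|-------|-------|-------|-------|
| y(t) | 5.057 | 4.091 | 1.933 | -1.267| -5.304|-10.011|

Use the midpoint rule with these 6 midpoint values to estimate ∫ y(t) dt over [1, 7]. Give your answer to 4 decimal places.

-5.5010

h = 1, n = 6.
h·[y(m₁) + y(m₂) + y(m₃) + y(m₄) + y(m₅) + y(m₆)] = 1·(-5.501) = -5.5010.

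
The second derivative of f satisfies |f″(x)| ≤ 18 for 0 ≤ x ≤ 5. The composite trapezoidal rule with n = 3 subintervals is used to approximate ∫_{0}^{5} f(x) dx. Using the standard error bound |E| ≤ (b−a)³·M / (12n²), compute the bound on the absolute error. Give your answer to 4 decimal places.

20.8333

|E| ≤ (5)³·18 / (12·3²) = 2250/108 = 20.8333.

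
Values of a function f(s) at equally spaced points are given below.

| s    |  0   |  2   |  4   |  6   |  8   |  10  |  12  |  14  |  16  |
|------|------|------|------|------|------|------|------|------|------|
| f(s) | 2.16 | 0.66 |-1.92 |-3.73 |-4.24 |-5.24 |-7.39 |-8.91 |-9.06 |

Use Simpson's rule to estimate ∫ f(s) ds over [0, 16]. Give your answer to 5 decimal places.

-68.58667

h = 2, n = 8.
(h/3)·[y₀ + 4y₁ + 2y₂ + 4y₃ + 2y₄ + 4y₅ + 2y₆ + 4y₇ + y₈] = 0.666667·(-102.88) = -68.58667.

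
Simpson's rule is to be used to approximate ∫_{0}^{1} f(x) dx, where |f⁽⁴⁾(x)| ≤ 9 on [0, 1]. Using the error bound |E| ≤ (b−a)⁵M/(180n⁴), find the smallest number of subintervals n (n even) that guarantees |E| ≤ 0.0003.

Need 9/(180n⁴) ≤ 0.0003.
n⁴ ≥ 9/(180·0.0003) = 166.667 ⇒ n ≥ 3.5930, so the smallest even n is 4. (n must be even for Simpson's rule.)

4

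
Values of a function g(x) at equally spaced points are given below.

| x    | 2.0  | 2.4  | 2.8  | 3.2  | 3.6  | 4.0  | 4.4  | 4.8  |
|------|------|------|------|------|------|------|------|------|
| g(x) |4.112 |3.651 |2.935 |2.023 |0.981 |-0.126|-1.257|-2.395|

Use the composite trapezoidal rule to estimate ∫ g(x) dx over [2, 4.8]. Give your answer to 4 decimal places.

h = 0.4, n = 7.
(h/2)·[y₀ + 2y₁ + 2y₂ + 2y₃ + 2y₄ + 2y₅ + 2y₆ + y₇] = 0.2·(18.131) = 3.6262.

3.6262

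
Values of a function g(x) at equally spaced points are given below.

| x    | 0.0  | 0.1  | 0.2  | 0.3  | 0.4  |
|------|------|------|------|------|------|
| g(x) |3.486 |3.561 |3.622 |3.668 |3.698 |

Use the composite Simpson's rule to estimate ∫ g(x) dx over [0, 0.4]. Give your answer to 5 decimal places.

h = 0.1, n = 4.
(h/3)·[y₀ + 4y₁ + 2y₂ + 4y₃ + y₄] = 0.033333·(43.344) = 1.44480.

1.44480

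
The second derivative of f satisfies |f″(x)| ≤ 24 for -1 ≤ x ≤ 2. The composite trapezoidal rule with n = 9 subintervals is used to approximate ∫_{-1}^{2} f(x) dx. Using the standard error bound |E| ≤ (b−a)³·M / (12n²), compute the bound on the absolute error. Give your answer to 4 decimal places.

0.6667

|E| ≤ (3)³·24 / (12·9²) = 648/972 = 0.6667.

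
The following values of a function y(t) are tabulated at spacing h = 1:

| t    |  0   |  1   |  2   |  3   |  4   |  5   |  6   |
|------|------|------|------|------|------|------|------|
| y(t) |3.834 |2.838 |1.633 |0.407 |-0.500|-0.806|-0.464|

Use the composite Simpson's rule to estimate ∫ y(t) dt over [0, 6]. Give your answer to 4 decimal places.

h = 1, n = 6.
(h/3)·[y₀ + 4y₁ + 2y₂ + 4y₃ + 2y₄ + 4y₅ + y₆] = 0.333333·(15.392) = 5.1307.

5.1307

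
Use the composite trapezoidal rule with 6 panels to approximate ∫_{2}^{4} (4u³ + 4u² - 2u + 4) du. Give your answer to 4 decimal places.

h = (4 − 2)/6 = 0.333333.
Nodes u₀,…,u₆ = 2, 2.333333, 2.666667, 3, 3.333333, 3.666667, 4.
f(u) = 4u³ + 4u² - 2u + 4: f₀=48, f₁=71.925926, f₂=102.962963, f₃=142, f₄=189.925926, f₅=247.629630, f₆=316.
(h/2)·[f₀ + 2f₁ + 2f₂ + 2f₃ + 2f₄ + 2f₅ + f₆] = 0.166667·(1872.888889) = 312.1481.

312.1481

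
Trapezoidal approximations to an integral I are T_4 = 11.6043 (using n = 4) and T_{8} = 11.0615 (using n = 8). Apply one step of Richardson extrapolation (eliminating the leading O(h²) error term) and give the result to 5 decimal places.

R = (4·T_{8} − T_4) / 3 = (4·11.0615 − 11.6043)/3 = (32.6417)/3 = 10.88057.

10.88057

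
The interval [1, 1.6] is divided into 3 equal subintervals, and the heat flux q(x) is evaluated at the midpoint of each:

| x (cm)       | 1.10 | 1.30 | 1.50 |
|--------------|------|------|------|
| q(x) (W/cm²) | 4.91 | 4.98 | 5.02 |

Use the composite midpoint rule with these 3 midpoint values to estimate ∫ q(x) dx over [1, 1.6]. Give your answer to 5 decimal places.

2.98200

h = 0.2, n = 3.
h·[y(m₁) + y(m₂) + y(m₃)] = 0.2·(14.91) = 2.98200.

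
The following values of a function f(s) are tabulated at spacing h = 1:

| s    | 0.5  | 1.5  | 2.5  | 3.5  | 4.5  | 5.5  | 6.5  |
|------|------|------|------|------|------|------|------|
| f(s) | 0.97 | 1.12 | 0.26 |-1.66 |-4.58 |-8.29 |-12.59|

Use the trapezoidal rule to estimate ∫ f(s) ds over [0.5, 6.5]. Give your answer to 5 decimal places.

h = 1, n = 6.
(h/2)·[y₀ + 2y₁ + 2y₂ + 2y₃ + 2y₄ + 2y₅ + y₆] = 0.5·(-37.92) = -18.96000.

-18.96000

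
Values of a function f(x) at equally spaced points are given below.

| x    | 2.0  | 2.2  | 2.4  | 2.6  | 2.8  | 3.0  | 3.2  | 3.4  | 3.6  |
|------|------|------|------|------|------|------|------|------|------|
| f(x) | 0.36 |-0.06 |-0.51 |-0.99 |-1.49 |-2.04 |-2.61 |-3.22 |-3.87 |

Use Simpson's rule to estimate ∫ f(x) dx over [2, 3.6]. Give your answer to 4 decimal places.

-2.5313

h = 0.2, n = 8.
(h/3)·[y₀ + 4y₁ + 2y₂ + 4y₃ + 2y₄ + 4y₅ + 2y₆ + 4y₇ + y₈] = 0.066667·(-37.97) = -2.5313.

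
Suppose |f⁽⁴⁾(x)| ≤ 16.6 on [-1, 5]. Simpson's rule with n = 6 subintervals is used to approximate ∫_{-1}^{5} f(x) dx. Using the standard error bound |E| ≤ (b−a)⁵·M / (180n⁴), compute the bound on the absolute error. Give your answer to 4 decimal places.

0.5533

|E| ≤ (6)⁵·16.6 / (180·6⁴) = 129081.6/233280 = 0.5533.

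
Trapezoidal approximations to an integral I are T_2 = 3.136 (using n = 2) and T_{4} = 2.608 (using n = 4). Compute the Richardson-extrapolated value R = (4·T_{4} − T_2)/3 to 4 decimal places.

2.4320

R = (4·T_{4} − T_2) / 3 = (4·2.608 − 3.136)/3 = (7.296)/3 = 2.4320.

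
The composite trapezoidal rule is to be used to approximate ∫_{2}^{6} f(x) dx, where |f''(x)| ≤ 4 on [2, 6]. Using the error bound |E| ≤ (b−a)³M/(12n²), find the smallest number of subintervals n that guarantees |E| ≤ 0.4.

8

Need 256/(12n²) ≤ 0.4.
n² ≥ 256/(12·0.4) = 53.3333 ⇒ n ≥ 7.3030, so the smallest n is 8.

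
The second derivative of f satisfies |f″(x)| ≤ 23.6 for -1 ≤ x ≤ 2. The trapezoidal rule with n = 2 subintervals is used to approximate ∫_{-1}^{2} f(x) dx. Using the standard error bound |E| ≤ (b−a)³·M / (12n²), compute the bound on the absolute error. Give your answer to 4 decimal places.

13.2750

|E| ≤ (3)³·23.6 / (12·2²) = 637.2/48 = 13.2750.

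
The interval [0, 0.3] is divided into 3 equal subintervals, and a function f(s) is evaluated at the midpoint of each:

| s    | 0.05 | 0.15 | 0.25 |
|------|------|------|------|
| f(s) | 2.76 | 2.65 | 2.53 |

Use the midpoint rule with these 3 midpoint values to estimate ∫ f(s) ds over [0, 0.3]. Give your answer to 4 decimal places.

0.7940

h = 0.1, n = 3.
h·[y(m₁) + y(m₂) + y(m₃)] = 0.1·(7.94) = 0.7940.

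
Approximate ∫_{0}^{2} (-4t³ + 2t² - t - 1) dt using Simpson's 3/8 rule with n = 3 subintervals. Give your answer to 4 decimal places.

h = (2 − 0)/3 = 0.666667.
Nodes t₀,…,t₃ = 0, 0.666667, 1.333333, 2.
f(t) = -4t³ + 2t² - t - 1: f₀=-1, f₁=-1.962963, f₂=-8.259259, f₃=-27.
(3h/8)·[f₀ + 3f₁ + 3f₂ + f₃] = 0.25·(-58.666667) = -14.6667.

-14.6667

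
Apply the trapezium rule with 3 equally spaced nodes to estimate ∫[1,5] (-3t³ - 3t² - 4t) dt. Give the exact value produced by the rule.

-720

h = (5 − 1)/2 = 2.
Nodes t₀,…,t₂ = 1, 3, 5.
f(t) = -3t³ - 3t² - 4t: f₀=-10, f₁=-120, f₂=-470.
(h/2)·[f₀ + 2f₁ + f₂] = 1·(-720) = -720.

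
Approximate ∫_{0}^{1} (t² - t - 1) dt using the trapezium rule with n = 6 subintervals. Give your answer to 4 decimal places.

h = (1 − 0)/6 = 0.166667.
Nodes t₀,…,t₆ = 0, 0.166667, 0.333333, 0.5, 0.666667, 0.833333, 1.
f(t) = t² - t - 1: f₀=-1, f₁=-1.138889, f₂=-1.222222, f₃=-1.25, f₄=-1.222222, f₅=-1.138889, f₆=-1.
(h/2)·[f₀ + 2f₁ + 2f₂ + 2f₃ + 2f₄ + 2f₅ + f₆] = 0.083333·(-13.944444) = -1.1620.

-1.1620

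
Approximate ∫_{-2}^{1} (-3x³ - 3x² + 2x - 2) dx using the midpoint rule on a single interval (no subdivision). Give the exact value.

M = (b−a)·f(-0.5) = 3·(-3.375) = -10.125.

-10.125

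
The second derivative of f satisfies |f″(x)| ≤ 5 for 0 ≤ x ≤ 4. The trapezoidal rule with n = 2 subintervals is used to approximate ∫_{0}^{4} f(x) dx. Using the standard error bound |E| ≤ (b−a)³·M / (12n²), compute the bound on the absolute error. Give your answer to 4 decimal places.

|E| ≤ (4)³·5 / (12·2²) = 320/48 = 6.6667.

6.6667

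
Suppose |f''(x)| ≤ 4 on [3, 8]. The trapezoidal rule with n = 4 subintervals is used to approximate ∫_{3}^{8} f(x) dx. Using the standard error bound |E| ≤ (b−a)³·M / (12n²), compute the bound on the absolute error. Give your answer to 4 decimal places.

2.6042

|E| ≤ (5)³·4 / (12·4²) = 500/192 = 2.6042.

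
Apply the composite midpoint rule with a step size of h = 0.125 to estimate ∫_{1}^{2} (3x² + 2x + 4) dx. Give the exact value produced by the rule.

h = (2 − 1)/8 = 0.125.
Midpoints m₁,…,m₈ = 1.0625, 1.1875, 1.3125, 1.4375, 1.5625, 1.6875, 1.8125, 1.9375.
f(m₁)=9.51171875, f(m₂)=10.60546875, f(m₃)=11.79296875, f(m₄)=13.07421875, f(m₅)=14.44921875, f(m₆)=15.91796875, f(m₇)=17.48046875, f(m₈)=19.13671875.
h·[f(m₁) + f(m₂) + f(m₃) + f(m₄) + f(m₅) + f(m₆) + f(m₇) + f(m₈)] = 0.125·(111.96875) = 13.99609375.

13.99609375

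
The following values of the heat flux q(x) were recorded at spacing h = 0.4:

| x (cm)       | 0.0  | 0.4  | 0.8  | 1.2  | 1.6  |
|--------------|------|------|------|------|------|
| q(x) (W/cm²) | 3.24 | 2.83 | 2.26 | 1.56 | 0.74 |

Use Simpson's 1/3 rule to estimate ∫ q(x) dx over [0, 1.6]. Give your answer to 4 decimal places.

h = 0.4, n = 4.
(h/3)·[y₀ + 4y₁ + 2y₂ + 4y₃ + y₄] = 0.133333·(26.06) = 3.4747.

3.4747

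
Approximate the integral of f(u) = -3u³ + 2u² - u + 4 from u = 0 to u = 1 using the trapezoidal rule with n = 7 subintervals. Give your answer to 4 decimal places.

h = (1 − 0)/7 = 0.142857.
Nodes u₀,…,u₇ = 0, 0.142857, 0.285714, 0.428571, 0.571429, 0.714286, 0.857143, 1.
f(u) = -3u³ + 2u² - u + 4: f₀=4, f₁=3.889213, f₂=3.807580, f₃=3.702624, f₄=3.521866, f₅=3.212828, f₆=2.723032, f₇=2.
(h/2)·[f₀ + 2f₁ + 2f₂ + 2f₃ + 2f₄ + 2f₅ + 2f₆ + f₇] = 0.071429·(47.714286) = 3.4082.

3.4082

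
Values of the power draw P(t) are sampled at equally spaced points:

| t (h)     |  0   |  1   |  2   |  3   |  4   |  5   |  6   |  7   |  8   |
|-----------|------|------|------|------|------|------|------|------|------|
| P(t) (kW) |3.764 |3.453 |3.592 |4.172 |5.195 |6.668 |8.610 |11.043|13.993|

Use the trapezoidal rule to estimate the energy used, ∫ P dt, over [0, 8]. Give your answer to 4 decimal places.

51.6115

h = 1, n = 8.
(h/2)·[y₀ + 2y₁ + 2y₂ + 2y₃ + 2y₄ + 2y₅ + 2y₆ + 2y₇ + y₈] = 0.5·(103.223) = 51.6115.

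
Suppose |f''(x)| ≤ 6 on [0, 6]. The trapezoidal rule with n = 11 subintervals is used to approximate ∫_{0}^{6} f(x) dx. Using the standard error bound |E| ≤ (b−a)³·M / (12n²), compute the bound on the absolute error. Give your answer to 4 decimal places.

|E| ≤ (6)³·6 / (12·11²) = 1296/1452 = 0.8926.

0.8926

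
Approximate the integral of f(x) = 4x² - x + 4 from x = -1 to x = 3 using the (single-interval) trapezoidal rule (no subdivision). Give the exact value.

T = (b−a)/2 · [f(-1) + f(3)] = 2·[9 + 37] = 92.

92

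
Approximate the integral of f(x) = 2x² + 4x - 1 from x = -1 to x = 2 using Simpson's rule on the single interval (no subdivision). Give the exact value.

9

S = (b−a)/6 · [f(-1) + 4f(0.5) + f(2)] = 0.5·[(-3) + 4·1.5 + 15] = 9.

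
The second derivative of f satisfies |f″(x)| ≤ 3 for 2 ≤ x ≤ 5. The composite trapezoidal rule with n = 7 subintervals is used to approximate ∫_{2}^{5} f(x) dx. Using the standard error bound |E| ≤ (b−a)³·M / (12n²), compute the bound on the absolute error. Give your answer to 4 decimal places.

|E| ≤ (3)³·3 / (12·7²) = 81/588 = 0.1378.

0.1378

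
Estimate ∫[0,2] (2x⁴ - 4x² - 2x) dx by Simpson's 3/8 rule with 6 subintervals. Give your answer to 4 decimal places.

-1.8519

h = (2 − 0)/6 = 0.333333.
Nodes x₀,…,x₆ = 0, 0.333333, 0.666667, 1, 1.333333, 1.666667, 2.
f(x) = 2x⁴ - 4x² - 2x: f₀=0, f₁=-1.086420, f₂=-2.716049, f₃=-4, f₄=-3.456790, f₅=0.987654, f₆=12.
(3h/8)·[f₀ + 3f₁ + 3f₂ + 2f₃ + 3f₄ + 3f₅ + f₆] = 0.125·(-14.814815) = -1.8519.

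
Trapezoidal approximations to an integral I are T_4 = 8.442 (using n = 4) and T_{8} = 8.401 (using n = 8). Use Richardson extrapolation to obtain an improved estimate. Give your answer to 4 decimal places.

8.3873

R = (4·T_{8} − T_4) / 3 = (4·8.401 − 8.442)/3 = (25.162)/3 = 8.3873.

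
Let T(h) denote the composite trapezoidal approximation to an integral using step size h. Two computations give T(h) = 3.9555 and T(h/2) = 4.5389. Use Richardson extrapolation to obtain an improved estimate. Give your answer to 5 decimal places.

4.73337

R = (4·T(h/2) − T(h)) / 3 = (4·4.5389 − 3.9555)/3 = (14.2001)/3 = 4.73337.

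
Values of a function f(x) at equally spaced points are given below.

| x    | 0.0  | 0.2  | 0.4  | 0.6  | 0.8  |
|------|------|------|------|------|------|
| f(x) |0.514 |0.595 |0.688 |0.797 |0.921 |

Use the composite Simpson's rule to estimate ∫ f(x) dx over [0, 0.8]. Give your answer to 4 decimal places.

0.5586

h = 0.2, n = 4.
(h/3)·[y₀ + 4y₁ + 2y₂ + 4y₃ + y₄] = 0.066667·(8.379) = 0.5586.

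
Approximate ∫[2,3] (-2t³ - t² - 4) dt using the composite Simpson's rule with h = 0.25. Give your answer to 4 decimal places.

h = (3 − 2)/4 = 0.25.
Nodes t₀,…,t₄ = 2, 2.25, 2.5, 2.75, 3.
f(t) = -2t³ - t² - 4: f₀=-24, f₁=-31.84375, f₂=-41.5, f₃=-53.15625, f₄=-67.
(h/3)·[f₀ + 4f₁ + 2f₂ + 4f₃ + f₄] = 0.083333·(-514) = -42.8333.

-42.8333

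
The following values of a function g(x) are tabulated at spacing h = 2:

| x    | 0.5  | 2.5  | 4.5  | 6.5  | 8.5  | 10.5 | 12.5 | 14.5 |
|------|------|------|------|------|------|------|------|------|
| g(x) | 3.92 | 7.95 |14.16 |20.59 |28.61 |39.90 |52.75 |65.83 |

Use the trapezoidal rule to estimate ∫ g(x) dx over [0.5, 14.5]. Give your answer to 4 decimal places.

397.6700

h = 2, n = 7.
(h/2)·[y₀ + 2y₁ + 2y₂ + 2y₃ + 2y₄ + 2y₅ + 2y₆ + y₇] = 1·(397.67) = 397.6700.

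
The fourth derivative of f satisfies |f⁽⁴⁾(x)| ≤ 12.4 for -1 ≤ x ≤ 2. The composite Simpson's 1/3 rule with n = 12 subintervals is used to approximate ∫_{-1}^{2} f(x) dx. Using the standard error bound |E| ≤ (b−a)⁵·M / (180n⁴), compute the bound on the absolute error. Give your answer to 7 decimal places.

0.0008073

|E| ≤ (3)⁵·12.4 / (180·12⁴) = 3013.2/3732480 = 0.0008073.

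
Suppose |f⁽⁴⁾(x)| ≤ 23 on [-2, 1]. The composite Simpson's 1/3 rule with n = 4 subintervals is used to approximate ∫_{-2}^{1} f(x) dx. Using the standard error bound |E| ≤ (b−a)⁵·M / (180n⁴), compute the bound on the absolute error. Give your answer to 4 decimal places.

|E| ≤ (3)⁵·23 / (180·4⁴) = 5589/46080 = 0.1213.

0.1213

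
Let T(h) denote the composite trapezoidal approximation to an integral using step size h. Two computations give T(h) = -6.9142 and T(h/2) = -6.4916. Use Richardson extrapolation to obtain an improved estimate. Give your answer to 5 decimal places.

-6.35073

R = (4·T(h/2) − T(h)) / 3 = (4·(-6.4916) − (-6.9142))/3 = (-19.0522)/3 = -6.35073.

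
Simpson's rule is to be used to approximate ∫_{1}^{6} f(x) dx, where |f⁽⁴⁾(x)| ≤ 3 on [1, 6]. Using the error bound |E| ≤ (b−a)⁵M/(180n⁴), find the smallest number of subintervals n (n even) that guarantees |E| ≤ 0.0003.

22

Need 9375/(180n⁴) ≤ 0.0003.
n⁴ ≥ 9375/(180·0.0003) = 173611 ⇒ n ≥ 20.4124, so the smallest even n is 22. (n must be even for Simpson's rule.)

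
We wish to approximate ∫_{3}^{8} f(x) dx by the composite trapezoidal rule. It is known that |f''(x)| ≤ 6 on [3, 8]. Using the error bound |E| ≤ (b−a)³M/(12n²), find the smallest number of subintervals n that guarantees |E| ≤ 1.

8

Need 750/(12n²) ≤ 1.
n² ≥ 750/(12·1) = 62.5 ⇒ n ≥ 7.9057, so the smallest n is 8.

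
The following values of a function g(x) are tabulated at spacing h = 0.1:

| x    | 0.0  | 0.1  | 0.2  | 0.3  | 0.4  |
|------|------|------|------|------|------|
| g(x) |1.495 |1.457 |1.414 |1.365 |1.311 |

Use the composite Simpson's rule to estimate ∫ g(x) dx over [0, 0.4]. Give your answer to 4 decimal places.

0.5641

h = 0.1, n = 4.
(h/3)·[y₀ + 4y₁ + 2y₂ + 4y₃ + y₄] = 0.033333·(16.922) = 0.5641.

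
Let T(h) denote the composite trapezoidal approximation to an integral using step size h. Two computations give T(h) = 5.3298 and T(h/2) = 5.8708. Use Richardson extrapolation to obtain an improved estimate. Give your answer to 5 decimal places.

6.05113

R = (4·T(h/2) − T(h)) / 3 = (4·5.8708 − 5.3298)/3 = (18.1534)/3 = 6.05113.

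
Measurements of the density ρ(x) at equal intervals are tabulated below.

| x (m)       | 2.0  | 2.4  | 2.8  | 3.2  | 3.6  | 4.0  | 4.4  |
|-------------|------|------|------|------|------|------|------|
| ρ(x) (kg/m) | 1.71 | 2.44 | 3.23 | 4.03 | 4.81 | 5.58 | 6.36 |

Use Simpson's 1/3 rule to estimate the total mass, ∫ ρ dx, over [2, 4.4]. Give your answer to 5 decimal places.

h = 0.4, n = 6.
(h/3)·[y₀ + 4y₁ + 2y₂ + 4y₃ + 2y₄ + 4y₅ + y₆] = 0.133333·(72.35) = 9.64667.

9.64667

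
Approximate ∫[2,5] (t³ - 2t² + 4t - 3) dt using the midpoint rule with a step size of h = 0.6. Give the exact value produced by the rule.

106.485

h = (5 − 2)/5 = 0.6.
Midpoints m₁,…,m₅ = 2.3, 2.9, 3.5, 4.1, 4.7.
f(m₁)=7.787, f(m₂)=16.169, f(m₃)=29.375, f(m₄)=48.701, f(m₅)=75.443.
h·[f(m₁) + f(m₂) + f(m₃) + f(m₄) + f(m₅)] = 0.6·(177.475) = 106.485.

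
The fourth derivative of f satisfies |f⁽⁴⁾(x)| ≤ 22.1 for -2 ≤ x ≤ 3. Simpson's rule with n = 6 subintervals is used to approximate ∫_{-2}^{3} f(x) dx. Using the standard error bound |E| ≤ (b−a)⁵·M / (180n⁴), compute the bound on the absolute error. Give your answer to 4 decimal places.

0.2960

|E| ≤ (5)⁵·22.1 / (180·6⁴) = 69062.5/233280 = 0.2960.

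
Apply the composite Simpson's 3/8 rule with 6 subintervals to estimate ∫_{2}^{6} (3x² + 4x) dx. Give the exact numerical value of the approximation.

h = (6 − 2)/6 = 0.666667.
Nodes x₀,…,x₆ = 2, 2.666667, 3.333333, 4, 4.666667, 5.333333, 6.
f(x) = 3x² + 4x: f₀=20, f₁=32, f₂=46.666667, f₃=64, f₄=84, f₅=106.666667, f₆=132.
(3h/8)·[f₀ + 3f₁ + 3f₂ + 2f₃ + 3f₄ + 3f₅ + f₆] = 0.25·(1088) = 272.

272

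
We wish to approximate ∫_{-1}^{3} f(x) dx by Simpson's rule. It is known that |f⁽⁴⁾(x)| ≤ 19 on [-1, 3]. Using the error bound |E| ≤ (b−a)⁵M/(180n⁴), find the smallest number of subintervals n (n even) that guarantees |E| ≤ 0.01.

Need 19456/(180n⁴) ≤ 0.01.
n⁴ ≥ 19456/(180·0.01) = 10808.9 ⇒ n ≥ 10.1964, so the smallest even n is 12. (n must be even for Simpson's rule.)

12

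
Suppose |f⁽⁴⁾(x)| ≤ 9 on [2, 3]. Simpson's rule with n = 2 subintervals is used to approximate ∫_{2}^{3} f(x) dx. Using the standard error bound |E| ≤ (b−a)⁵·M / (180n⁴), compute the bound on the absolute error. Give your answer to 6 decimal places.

|E| ≤ (1)⁵·9 / (180·2⁴) = 9/2880 = 0.003125.

0.003125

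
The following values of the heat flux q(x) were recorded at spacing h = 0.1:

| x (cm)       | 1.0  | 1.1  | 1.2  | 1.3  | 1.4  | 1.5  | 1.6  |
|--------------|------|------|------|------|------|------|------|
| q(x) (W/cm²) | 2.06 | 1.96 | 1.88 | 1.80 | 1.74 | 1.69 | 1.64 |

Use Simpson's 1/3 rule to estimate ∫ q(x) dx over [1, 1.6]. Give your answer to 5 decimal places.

h = 0.1, n = 6.
(h/3)·[y₀ + 4y₁ + 2y₂ + 4y₃ + 2y₄ + 4y₅ + y₆] = 0.033333·(32.74) = 1.09133.

1.09133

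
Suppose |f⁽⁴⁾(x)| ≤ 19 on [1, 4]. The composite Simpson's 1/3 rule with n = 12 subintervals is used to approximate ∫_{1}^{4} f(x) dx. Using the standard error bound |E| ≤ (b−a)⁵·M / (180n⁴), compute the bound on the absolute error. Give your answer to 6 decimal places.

0.001237

|E| ≤ (3)⁵·19 / (180·12⁴) = 4617/3732480 = 0.001237.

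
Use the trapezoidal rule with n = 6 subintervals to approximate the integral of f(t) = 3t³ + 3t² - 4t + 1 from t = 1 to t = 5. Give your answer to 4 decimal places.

556.8889

h = (5 − 1)/6 = 0.666667.
Nodes t₀,…,t₆ = 1, 1.666667, 2.333333, 3, 3.666667, 4.333333, 5.
f(t) = 3t³ + 3t² - 4t + 1: f₀=3, f₁=16.555556, f₂=46.111111, f₃=97, f₄=174.555556, f₅=284.111111, f₆=431.
(h/2)·[f₀ + 2f₁ + 2f₂ + 2f₃ + 2f₄ + 2f₅ + f₆] = 0.333333·(1670.666667) = 556.8889.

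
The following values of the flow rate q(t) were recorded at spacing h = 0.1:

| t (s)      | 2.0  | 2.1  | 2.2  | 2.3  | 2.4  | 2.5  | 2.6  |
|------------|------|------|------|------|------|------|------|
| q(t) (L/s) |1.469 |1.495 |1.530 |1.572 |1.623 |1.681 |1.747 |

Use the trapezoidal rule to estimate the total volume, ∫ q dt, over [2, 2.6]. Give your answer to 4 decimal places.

h = 0.1, n = 6.
(h/2)·[y₀ + 2y₁ + 2y₂ + 2y₃ + 2y₄ + 2y₅ + y₆] = 0.05·(19.018) = 0.9509.

0.9509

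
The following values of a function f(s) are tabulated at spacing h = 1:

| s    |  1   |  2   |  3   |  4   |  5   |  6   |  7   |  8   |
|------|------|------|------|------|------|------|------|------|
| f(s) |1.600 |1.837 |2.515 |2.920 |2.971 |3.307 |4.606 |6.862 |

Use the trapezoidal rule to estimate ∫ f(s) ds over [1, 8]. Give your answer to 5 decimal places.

h = 1, n = 7.
(h/2)·[y₀ + 2y₁ + 2y₂ + 2y₃ + 2y₄ + 2y₅ + 2y₆ + y₇] = 0.5·(44.774) = 22.38700.

22.38700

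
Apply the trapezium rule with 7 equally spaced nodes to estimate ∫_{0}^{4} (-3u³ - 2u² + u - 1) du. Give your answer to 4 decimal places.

-236.5926

h = (4 − 0)/6 = 0.666667.
Nodes u₀,…,u₆ = 0, 0.666667, 1.333333, 2, 2.666667, 3.333333, 4.
f(u) = -3u³ - 2u² + u - 1: f₀=-1, f₁=-2.111111, f₂=-10.333333, f₃=-31, f₄=-69.444444, f₅=-131, f₆=-221.
(h/2)·[f₀ + 2f₁ + 2f₂ + 2f₃ + 2f₄ + 2f₅ + f₆] = 0.333333·(-709.777778) = -236.5926.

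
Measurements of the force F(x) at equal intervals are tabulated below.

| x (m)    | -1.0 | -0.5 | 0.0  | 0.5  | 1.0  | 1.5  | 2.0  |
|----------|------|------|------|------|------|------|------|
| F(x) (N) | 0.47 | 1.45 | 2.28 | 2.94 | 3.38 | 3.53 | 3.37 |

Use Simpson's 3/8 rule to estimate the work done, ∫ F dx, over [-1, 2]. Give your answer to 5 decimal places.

7.80750

h = 0.5, n = 6.
(3h/8)·[y₀ + 3y₁ + 3y₂ + 2y₃ + 3y₄ + 3y₅ + y₆] = 0.1875·(41.64) = 7.80750.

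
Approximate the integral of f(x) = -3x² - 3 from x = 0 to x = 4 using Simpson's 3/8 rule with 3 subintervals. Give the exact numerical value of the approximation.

-76

h = (4 − 0)/3 = 1.333333.
Nodes x₀,…,x₃ = 0, 1.333333, 2.666667, 4.
f(x) = -3x² - 3: f₀=-3, f₁=-8.333333, f₂=-24.333333, f₃=-51.
(3h/8)·[f₀ + 3f₁ + 3f₂ + f₃] = 0.5·(-152) = -76.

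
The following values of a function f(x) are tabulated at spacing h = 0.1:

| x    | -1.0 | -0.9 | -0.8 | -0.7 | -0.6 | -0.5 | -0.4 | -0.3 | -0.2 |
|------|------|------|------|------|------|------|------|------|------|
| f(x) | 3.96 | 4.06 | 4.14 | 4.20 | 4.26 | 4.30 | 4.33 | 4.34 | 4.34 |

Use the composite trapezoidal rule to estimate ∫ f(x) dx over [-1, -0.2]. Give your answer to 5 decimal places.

3.37800

h = 0.1, n = 8.
(h/2)·[y₀ + 2y₁ + 2y₂ + 2y₃ + 2y₄ + 2y₅ + 2y₆ + 2y₇ + y₈] = 0.05·(67.56) = 3.37800.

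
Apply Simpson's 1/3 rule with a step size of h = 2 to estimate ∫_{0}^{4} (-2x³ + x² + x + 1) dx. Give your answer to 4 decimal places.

h = (4 − 0)/2 = 2.
Nodes x₀,…,x₂ = 0, 2, 4.
f(x) = -2x³ + x² + x + 1: f₀=1, f₁=-9, f₂=-107.
(h/3)·[f₀ + 4f₁ + f₂] = 0.666667·(-142) = -94.6667.

-94.6667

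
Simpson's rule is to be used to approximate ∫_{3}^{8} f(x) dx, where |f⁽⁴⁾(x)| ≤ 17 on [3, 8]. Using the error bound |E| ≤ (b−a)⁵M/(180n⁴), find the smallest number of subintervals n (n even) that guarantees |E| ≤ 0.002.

20

Need 53125/(180n⁴) ≤ 0.002.
n⁴ ≥ 53125/(180·0.002) = 147569 ⇒ n ≥ 19.5997, so the smallest even n is 20. (n must be even for Simpson's rule.)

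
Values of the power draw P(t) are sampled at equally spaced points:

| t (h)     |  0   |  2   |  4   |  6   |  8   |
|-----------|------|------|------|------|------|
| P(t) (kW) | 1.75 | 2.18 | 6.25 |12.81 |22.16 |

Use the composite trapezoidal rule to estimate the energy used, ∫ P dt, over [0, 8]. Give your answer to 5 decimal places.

h = 2, n = 4.
(h/2)·[y₀ + 2y₁ + 2y₂ + 2y₃ + y₄] = 1·(66.39) = 66.39000.

66.39000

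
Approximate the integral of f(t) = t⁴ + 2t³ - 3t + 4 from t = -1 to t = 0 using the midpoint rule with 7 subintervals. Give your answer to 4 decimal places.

5.2017

h = (0 − (-1))/7 = 0.142857.
Midpoints m₁,…,m₇ = -0.928571, -0.785714, -0.642857, -0.5, -0.357143, -0.214286, -0.071429.
f(m₁)=5.927869, f(m₂)=5.768143, f(m₃)=5.568019, f(m₄)=5.3125, f(m₅)=4.996590, f(m₆)=4.625286, f(m₇)=4.213583.
h·[f(m₁) + f(m₂) + f(m₃) + f(m₄) + f(m₅) + f(m₆) + f(m₇)] = 0.142857·(36.411990) = 5.2017.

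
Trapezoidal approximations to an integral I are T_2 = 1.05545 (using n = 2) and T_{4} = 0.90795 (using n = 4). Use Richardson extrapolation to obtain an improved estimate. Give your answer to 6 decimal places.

R = (4·T_{4} − T_2) / 3 = (4·0.90795 − 1.05545)/3 = (2.57635)/3 = 0.858783.

0.858783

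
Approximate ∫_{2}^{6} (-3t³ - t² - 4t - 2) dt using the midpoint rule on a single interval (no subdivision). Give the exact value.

-904

M = (b−a)·f(4) = 4·(-226) = -904.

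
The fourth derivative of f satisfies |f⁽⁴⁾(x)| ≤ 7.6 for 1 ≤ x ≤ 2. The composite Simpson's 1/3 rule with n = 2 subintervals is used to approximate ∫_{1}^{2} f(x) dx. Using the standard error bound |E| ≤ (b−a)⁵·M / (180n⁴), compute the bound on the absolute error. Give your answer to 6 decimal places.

|E| ≤ (1)⁵·7.6 / (180·2⁴) = 7.6/2880 = 0.002639.

0.002639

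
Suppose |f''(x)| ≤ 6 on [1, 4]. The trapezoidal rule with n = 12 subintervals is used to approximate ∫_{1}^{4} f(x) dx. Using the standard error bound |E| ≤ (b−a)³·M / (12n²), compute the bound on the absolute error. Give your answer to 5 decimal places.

0.09375

|E| ≤ (3)³·6 / (12·12²) = 162/1728 = 0.09375.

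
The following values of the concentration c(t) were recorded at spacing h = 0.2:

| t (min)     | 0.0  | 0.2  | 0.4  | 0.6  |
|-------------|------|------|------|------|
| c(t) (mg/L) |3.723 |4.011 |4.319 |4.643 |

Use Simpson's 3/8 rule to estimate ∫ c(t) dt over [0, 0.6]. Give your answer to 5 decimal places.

h = 0.2, n = 3.
(3h/8)·[y₀ + 3y₁ + 3y₂ + y₃] = 0.075·(33.356) = 2.50170.

2.50170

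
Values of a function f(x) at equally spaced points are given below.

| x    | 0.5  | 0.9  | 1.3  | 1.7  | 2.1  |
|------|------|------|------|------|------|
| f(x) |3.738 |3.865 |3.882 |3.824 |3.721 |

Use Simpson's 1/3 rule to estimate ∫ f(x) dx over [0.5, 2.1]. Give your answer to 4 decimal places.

6.1305

h = 0.4, n = 4.
(h/3)·[y₀ + 4y₁ + 2y₂ + 4y₃ + y₄] = 0.133333·(45.979) = 6.1305.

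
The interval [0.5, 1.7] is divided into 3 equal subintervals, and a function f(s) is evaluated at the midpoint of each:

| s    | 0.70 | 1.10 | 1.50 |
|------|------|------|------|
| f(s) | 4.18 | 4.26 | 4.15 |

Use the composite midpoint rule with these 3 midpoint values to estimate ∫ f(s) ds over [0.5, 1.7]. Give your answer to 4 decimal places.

5.0360

h = 0.4, n = 3.
h·[y(m₁) + y(m₂) + y(m₃)] = 0.4·(12.59) = 5.0360.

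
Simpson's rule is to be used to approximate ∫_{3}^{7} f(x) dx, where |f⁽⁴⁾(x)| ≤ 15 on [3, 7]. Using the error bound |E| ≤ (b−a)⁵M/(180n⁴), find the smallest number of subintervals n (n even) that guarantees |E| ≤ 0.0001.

Need 15360/(180n⁴) ≤ 0.0001.
n⁴ ≥ 15360/(180·0.0001) = 853333 ⇒ n ≥ 30.3934, so the smallest even n is 32. (n must be even for Simpson's rule.)

32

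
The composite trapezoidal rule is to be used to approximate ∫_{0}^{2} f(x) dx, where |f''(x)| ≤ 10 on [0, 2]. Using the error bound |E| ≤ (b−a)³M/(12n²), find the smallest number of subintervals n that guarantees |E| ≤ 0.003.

48

Need 80/(12n²) ≤ 0.003.
n² ≥ 80/(12·0.003) = 2222.22 ⇒ n ≥ 47.1405, so the smallest n is 48.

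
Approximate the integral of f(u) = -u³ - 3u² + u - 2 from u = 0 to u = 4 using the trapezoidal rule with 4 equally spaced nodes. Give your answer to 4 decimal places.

h = (4 − 0)/3 = 1.333333.
Nodes u₀,…,u₃ = 0, 1.333333, 2.666667, 4.
f(u) = -u³ - 3u² + u - 2: f₀=-2, f₁=-8.370370, f₂=-39.629630, f₃=-110.
(h/2)·[f₀ + 2f₁ + 2f₂ + f₃] = 0.666667·(-208) = -138.6667.

-138.6667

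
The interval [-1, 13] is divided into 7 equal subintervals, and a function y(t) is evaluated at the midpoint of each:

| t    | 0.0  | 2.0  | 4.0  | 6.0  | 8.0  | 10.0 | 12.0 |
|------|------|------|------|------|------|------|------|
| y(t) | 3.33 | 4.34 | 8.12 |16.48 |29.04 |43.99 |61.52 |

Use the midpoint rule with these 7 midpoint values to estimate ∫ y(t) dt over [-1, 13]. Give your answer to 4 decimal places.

h = 2, n = 7.
h·[y(m₁) + y(m₂) + y(m₃) + y(m₄) + y(m₅) + y(m₆) + y(m₇)] = 2·(166.82) = 333.6400.

333.6400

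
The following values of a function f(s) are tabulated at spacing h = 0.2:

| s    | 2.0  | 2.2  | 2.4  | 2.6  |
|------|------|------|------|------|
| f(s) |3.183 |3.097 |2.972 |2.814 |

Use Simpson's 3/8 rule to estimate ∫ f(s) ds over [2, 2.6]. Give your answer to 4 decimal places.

h = 0.2, n = 3.
(3h/8)·[y₀ + 3y₁ + 3y₂ + y₃] = 0.075·(24.204) = 1.8153.

1.8153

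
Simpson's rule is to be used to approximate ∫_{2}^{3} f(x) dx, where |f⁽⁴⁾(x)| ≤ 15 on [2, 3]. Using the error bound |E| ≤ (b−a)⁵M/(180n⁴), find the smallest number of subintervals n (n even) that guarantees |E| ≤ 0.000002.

Need 15/(180n⁴) ≤ 0.000002.
n⁴ ≥ 15/(180·0.000002) = 41666.7 ⇒ n ≥ 14.2872, so the smallest even n is 16. (n must be even for Simpson's rule.)

16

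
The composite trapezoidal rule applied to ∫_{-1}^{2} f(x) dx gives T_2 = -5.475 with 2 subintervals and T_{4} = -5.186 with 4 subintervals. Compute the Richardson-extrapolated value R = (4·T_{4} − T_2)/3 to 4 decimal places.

-5.0897

R = (4·T_{4} − T_2) / 3 = (4·(-5.186) − (-5.475))/3 = (-15.269)/3 = -5.0897.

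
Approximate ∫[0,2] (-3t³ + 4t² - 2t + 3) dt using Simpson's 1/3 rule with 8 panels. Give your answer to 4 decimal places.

0.6667

h = (2 − 0)/8 = 0.25.
Nodes t₀,…,t₈ = 0, 0.25, 0.5, 0.75, 1, 1.25, 1.5, 1.75, 2.
f(t) = -3t³ + 4t² - 2t + 3: f₀=3, f₁=2.703125, f₂=2.625, f₃=2.484375, f₄=2, f₅=0.890625, f₆=-1.125, f₇=-4.328125, f₈=-9.
(h/3)·[f₀ + 4f₁ + 2f₂ + 4f₃ + 2f₄ + 4f₅ + 2f₆ + 4f₇ + f₈] = 0.083333·(8) = 0.6667.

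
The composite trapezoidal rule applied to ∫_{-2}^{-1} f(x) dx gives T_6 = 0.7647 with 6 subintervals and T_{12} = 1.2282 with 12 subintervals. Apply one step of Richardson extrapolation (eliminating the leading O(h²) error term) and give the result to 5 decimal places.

R = (4·T_{12} − T_6) / 3 = (4·1.2282 − 0.7647)/3 = (4.1481)/3 = 1.38270.

1.38270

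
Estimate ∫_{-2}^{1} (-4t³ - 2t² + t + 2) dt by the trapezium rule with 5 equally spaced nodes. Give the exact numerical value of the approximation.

h = (1 − (-2))/4 = 0.75.
Nodes t₀,…,t₄ = -2, -1.25, -0.5, 0.25, 1.
f(t) = -4t³ - 2t² + t + 2: f₀=24, f₁=5.4375, f₂=1.5, f₃=2.0625, f₄=-3.
(h/2)·[f₀ + 2f₁ + 2f₂ + 2f₃ + f₄] = 0.375·(39) = 14.625.

14.625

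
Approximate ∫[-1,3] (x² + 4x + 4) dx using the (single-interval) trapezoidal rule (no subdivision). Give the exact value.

52

T = (b−a)/2 · [f(-1) + f(3)] = 2·[1 + 25] = 52.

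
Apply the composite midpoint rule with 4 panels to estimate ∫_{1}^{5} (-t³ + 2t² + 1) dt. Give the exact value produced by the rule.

-67

h = (5 − 1)/4 = 1.
Midpoints m₁,…,m₄ = 1.5, 2.5, 3.5, 4.5.
f(m₁)=2.125, f(m₂)=-2.125, f(m₃)=-17.375, f(m₄)=-49.625.
h·[f(m₁) + f(m₂) + f(m₃) + f(m₄)] = 1·(-67) = -67.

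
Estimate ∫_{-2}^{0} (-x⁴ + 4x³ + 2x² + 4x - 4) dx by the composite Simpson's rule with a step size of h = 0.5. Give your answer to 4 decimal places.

h = (0 − (-2))/4 = 0.5.
Nodes x₀,…,x₄ = -2, -1.5, -1, -0.5, 0.
f(x) = -x⁴ + 4x³ + 2x² + 4x - 4: f₀=-52, f₁=-24.0625, f₂=-11, f₃=-6.0625, f₄=-4.
(h/3)·[f₀ + 4f₁ + 2f₂ + 4f₃ + f₄] = 0.166667·(-198.5) = -33.0833.

-33.0833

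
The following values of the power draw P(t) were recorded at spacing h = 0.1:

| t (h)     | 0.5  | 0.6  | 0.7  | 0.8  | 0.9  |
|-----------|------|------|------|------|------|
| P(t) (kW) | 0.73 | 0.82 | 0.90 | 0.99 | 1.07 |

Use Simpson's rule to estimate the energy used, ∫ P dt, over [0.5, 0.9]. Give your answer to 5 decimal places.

0.36133

h = 0.1, n = 4.
(h/3)·[y₀ + 4y₁ + 2y₂ + 4y₃ + y₄] = 0.033333·(10.84) = 0.36133.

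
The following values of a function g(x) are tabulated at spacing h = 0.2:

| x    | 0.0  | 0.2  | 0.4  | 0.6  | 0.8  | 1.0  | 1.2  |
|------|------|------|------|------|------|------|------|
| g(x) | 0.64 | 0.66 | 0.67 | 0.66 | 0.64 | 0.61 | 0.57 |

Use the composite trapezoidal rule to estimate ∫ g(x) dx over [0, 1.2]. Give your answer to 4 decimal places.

0.7690

h = 0.2, n = 6.
(h/2)·[y₀ + 2y₁ + 2y₂ + 2y₃ + 2y₄ + 2y₅ + y₆] = 0.1·(7.69) = 0.7690.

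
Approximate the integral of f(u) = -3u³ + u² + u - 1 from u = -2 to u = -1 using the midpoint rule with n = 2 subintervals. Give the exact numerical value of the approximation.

h = (-1 − (-2))/2 = 0.5.
Midpoints m₁,…,m₂ = -1.75, -1.25.
f(m₁)=16.390625, f(m₂)=5.171875.
h·[f(m₁) + f(m₂)] = 0.5·(21.5625) = 10.78125.

10.78125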